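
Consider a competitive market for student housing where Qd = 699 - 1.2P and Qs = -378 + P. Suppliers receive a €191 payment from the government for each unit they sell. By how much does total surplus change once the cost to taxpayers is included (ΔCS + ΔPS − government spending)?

Pre-subsidy: 699 - 1.2P = -378 + P gives P* = 5385/11, Q* = 1227/11.
With the subsidy, sellers receive Ps = Pb + 191 for each unit, where Pb is the price buyers pay.
Supply in terms of Pb becomes Qs = -378 + 1(Pb + 191) = -187 + Pb. Setting this equal to demand: 699 - 1.2Pb = -187 + Pb, so Pb = 4430/11.
Sellers receive Ps = 4430/11 + 191 = 6531/11; Q' = 699 − 1.2·(4430/11) = 2373/11.
ΔCS = ½(1227/11 + 2373/11)(5385/11 − 4430/11) = 1719000/121; ΔPS = ½(1227/11 + 2373/11)(6531/11 − 5385/11) = 2062800/121.
Government spending = 191 × 2373/11 = 453243/11.
Net change = 1719000/121 + 2062800/121 − 453243/11 = -109443/11. The loss equals the DWL triangle ½·191·1146/11.

Net change in total surplus = -109443/11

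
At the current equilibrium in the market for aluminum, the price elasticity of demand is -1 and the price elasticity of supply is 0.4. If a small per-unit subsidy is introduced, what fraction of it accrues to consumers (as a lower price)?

Consumer share = 2/7

For a small subsidy around the equilibrium, the benefit split depends on the relative slopes, which at a point are proportional to the elasticities.
Buyer share = εs/(εs + |εd|) = 0.4/(0.4 + 1) = 2/7; seller share = |εd|/(εs + |εd|) = 5/7.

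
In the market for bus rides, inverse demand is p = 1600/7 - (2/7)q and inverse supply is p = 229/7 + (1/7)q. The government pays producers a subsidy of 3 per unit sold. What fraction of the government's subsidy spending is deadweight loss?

DWL / government spending = 7/928

Pre-subsidy: 1600/7 - (2/7)q = 229/7 + (1/7)q gives q* = 457 and p* = 98.
With the subsidy, sellers receive ps = pb + 3 for each unit, where pb is the price buyers pay.
On the curves, pb = 1600/7 - (2/7)q and ps = 229/7 + (1/7)q; the wedge ps − pb = 3 gives 229/7 + (1/7)q − (1600/7 - (2/7)q) = 3, so q' = 464.
Then pb = 1600/7 − (2/7)·464 = 96 and ps = 229/7 + (1/7)·464 = 99.
ΔCS = ½(457 + 464)(98 − 96) = 921; ΔPS = ½(457 + 464)(99 − 98) = 460.5.
Government spending = 3 × 464 = 1392.
DWL = ½ × 3 × (464 − 457) = 10.5; fraction = 10.5 / 1392 = 7/928.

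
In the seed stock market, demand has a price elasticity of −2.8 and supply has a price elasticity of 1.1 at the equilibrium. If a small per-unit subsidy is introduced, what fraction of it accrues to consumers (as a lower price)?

Consumer share = 11/39

For a small subsidy around the equilibrium, the benefit split depends on the relative slopes, which at a point are proportional to the elasticities.
Buyer share = εs/(εs + |εd|) = 1.1/(1.1 + 2.8) = 11/39; seller share = |εd|/(εs + |εd|) = 28/39.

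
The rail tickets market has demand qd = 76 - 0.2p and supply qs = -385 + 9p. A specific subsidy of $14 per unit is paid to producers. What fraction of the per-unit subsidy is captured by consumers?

Consumer share = 45/46

Pre-subsidy: 76 - 0.2p = -385 + 9p gives p* = 2305/46, q* = 3035/46.
With the subsidy, sellers receive ps = pb + 14 for each unit, where pb is the price buyers pay.
Supply in terms of pb becomes qs = -385 + 9(pb + 14) = -259 + 9pb. Setting this equal to demand: 76 - 0.2pb = -259 + 9pb, so pb = 1675/46.
Sellers receive ps = 1675/46 + 14 = 2319/46; q' = 76 − 0.2·(1675/46) = 3161/46.
Buyers' price falls by p* − pb = 2305/46 − 1675/46 = 315/23; sellers' price rises by ps − p* = 2319/46 − 2305/46 = 7/23.
So consumers capture (315/23)/14 = 45/46 of each unit of subsidy.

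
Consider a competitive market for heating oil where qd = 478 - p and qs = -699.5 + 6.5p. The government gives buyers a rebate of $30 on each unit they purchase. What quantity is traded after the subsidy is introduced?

Pre-subsidy: 478 - p = -699.5 + 6.5p gives p* = 157, q* = 321.
With the rebate, buyers effectively pay pb = ps − 30, where ps is the price sellers receive.
Demand in terms of ps becomes qd = 478 − 1(ps − 30) = 508 - ps. Setting this equal to supply: 508 - ps = -699.5 + 6.5ps, so ps = 161.
Buyers pay pb = 161 − 30 = 131; q' = -699.5 + 6.5·161 = 347.

q' = 347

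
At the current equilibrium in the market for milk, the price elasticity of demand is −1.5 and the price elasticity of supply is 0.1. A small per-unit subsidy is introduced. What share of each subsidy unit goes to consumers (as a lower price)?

Consumer share = 0.0625

For a small subsidy around the equilibrium, the benefit split depends on the relative slopes, which at a point are proportional to the elasticities.
Buyer share = εs/(εs + |εd|) = 0.1/(0.1 + 1.5) = 0.0625; seller share = |εd|/(εs + |εd|) = 0.9375.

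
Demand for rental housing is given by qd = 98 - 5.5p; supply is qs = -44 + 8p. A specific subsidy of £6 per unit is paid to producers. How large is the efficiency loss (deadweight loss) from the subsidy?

Deadweight loss = 176/3

Pre-subsidy: 98 - 5.5p = -44 + 8p gives p* = 284/27, q* = 1084/27.
With the subsidy, sellers receive ps = pb + 6 for each unit, where pb is the price buyers pay.
Supply in terms of pb becomes qs = -44 + 8(pb + 6) = 4 + 8pb. Setting this equal to demand: 98 - 5.5pb = 4 + 8pb, so pb = 188/27.
Sellers receive ps = 188/27 + 6 = 350/27; q' = 98 − 5.5·(188/27) = 1612/27.
The subsidy expands output by 1612/27 − 1084/27 = 176/9 past the efficient level; on those units the gap between marginal cost and willingness to pay runs from 0 up to 6.
DWL = ½ × 6 × 176/9 = 176/3.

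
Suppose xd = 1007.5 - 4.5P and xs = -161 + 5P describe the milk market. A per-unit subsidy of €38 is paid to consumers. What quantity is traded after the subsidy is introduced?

x' = 544

Pre-subsidy: 1007.5 - 4.5P = -161 + 5P gives P* = 123, x* = 454.
With the rebate, buyers effectively pay Pb = Ps − 38, where Ps is the price sellers receive.
Demand in terms of Ps becomes xd = 1007.5 − 4.5(Ps − 38) = 1178.5 - 4.5Ps. Setting this equal to supply: 1178.5 - 4.5Ps = -161 + 5Ps, so Ps = 141.
Buyers pay Pb = 141 − 38 = 103; x' = -161 + 5·141 = 544.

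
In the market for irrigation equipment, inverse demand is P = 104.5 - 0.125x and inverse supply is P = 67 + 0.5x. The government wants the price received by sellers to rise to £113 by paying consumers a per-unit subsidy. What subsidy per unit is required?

At a seller price of 113, quantity supplied is -134 + 2·113 = 92.
Buyers absorb 92 only when they pay Pb = 104.5 − 0.125·92 = 93.
s = Ps − Pb = 113 − 93 = 20.

Required subsidy s = £20 per unit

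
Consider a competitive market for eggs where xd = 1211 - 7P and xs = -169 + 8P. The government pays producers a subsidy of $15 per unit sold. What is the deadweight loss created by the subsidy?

Deadweight loss = $420

Pre-subsidy: 1211 - 7P = -169 + 8P gives P* = 92, x* = 567.
With the subsidy, sellers receive Ps = Pb + 15 for each unit, where Pb is the price buyers pay.
Supply in terms of Pb becomes xs = -169 + 8(Pb + 15) = -49 + 8Pb. Setting this equal to demand: 1211 - 7Pb = -49 + 8Pb, so Pb = 84.
Sellers receive Ps = 84 + 15 = 99; x' = 1211 − 7·84 = 623.
The subsidy expands output by 623 − 567 = 56 past the efficient level; on those units the gap between marginal cost and willingness to pay runs from 0 up to 15.
DWL = ½ × 15 × 56 = 420.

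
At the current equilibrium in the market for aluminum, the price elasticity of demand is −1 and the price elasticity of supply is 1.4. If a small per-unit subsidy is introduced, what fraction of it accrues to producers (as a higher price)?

For a small subsidy around the equilibrium, the benefit split depends on the relative slopes, which at a point are proportional to the elasticities.
Buyer share = εs/(εs + |εd|) = 1.4/(1.4 + 1) = 7/12; seller share = |εd|/(εs + |εd|) = 5/12.
So producers capture 5/12 of the subsidy.

Producer share = 5/12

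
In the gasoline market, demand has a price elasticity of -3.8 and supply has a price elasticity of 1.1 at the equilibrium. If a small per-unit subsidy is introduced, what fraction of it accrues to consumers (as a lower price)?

For a small subsidy around the equilibrium, the benefit split depends on the relative slopes, which at a point are proportional to the elasticities.
Buyer share = εs/(εs + |εd|) = 1.1/(1.1 + 3.8) = 11/49; seller share = |εd|/(εs + |εd|) = 38/49.

Consumer share = 11/49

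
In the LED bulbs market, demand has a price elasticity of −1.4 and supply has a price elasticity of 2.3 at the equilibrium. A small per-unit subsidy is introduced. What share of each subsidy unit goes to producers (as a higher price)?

Producer share = 14/37

For a small subsidy around the equilibrium, the benefit split depends on the relative slopes, which at a point are proportional to the elasticities.
Buyer share = εs/(εs + |εd|) = 2.3/(2.3 + 1.4) = 23/37; seller share = |εd|/(εs + |εd|) = 14/37.
So producers capture 14/37 of the subsidy.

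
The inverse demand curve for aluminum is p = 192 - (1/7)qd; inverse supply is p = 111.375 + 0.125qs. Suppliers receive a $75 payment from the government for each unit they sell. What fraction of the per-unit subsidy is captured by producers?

Pre-subsidy: 192 - (1/7)q = 111.375 + 0.125q gives q* = 301 and p* = 149.
With the subsidy, sellers receive ps = pb + 75 for each unit, where pb is the price buyers pay.
On the curves, pb = 192 - (1/7)q and ps = 111.375 + 0.125q; the wedge ps − pb = 75 gives 111.375 + 0.125q − (192 - (1/7)q) = 75, so q' = 581.
Then pb = 192 − (1/7)·581 = 109 and ps = 111.375 + 0.125·581 = 184.
Buyers' price falls by p* − pb = 149 − 109 = 40; sellers' price rises by ps − p* = 184 − 149 = 35.
So producers capture 35/75 = 7/15 of each unit of subsidy.

Producer share = 7/15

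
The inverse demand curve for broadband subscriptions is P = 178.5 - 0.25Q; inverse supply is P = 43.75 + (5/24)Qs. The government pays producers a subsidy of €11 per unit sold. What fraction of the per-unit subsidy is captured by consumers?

Consumer share = 6/11

Pre-subsidy: 178.5 - 0.25Q = 43.75 + (5/24)Q gives Q* = 294 and P* = 105.
With the subsidy, sellers receive Ps = Pb + 11 for each unit, where Pb is the price buyers pay.
On the curves, Pb = 178.5 - 0.25Q and Ps = 43.75 + (5/24)Q; the wedge Ps − Pb = 11 gives 43.75 + (5/24)Q − (178.5 - 0.25Q) = 11, so Q' = 318.
Then Pb = 178.5 − 0.25·318 = 99 and Ps = 43.75 + (5/24)·318 = 110.
Buyers' price falls by P* − Pb = 105 − 99 = 6; sellers' price rises by Ps − P* = 110 − 105 = 5.
So consumers capture 6/11 = 6/11 of each unit of subsidy.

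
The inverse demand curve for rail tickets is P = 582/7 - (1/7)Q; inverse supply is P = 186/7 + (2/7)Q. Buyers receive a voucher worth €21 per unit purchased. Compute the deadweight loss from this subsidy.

Deadweight loss = €514.5

Pre-subsidy: 582/7 - (1/7)Q = 186/7 + (2/7)Q gives Q* = 132 and P* = 450/7.
With the rebate, buyers effectively pay Pb = Ps − 21, where Ps is the price sellers receive.
On the curves, Pb = 582/7 - (1/7)Q and Ps = 186/7 + (2/7)Q; the wedge Ps − Pb = 21 gives 186/7 + (2/7)Q − (582/7 - (1/7)Q) = 21, so Q' = 181.
Then Pb = 582/7 − (1/7)·181 = 401/7 and Ps = 186/7 + (2/7)·181 = 548/7.
The subsidy expands output by 181 − 132 = 49 past the efficient level; on those units the gap between marginal cost and willingness to pay runs from 0 up to 21.
DWL = ½ × 21 × 49 = 514.5.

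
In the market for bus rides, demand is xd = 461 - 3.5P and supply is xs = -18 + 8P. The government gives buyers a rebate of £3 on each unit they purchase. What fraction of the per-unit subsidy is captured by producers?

Pre-subsidy: 461 - 3.5P = -18 + 8P gives P* = 958/23, x* = 7250/23.
With the rebate, buyers effectively pay Pb = Ps − 3, where Ps is the price sellers receive.
Demand in terms of Ps becomes xd = 461 − 3.5(Ps − 3) = 471.5 - 3.5Ps. Setting this equal to supply: 471.5 - 3.5Ps = -18 + 8Ps, so Ps = 979/23.
Buyers pay Pb = 979/23 − 3 = 910/23; x' = -18 + 8·(979/23) = 7418/23.
Buyers' price falls by P* − Pb = 958/23 − 910/23 = 48/23; sellers' price rises by Ps − P* = 979/23 − 958/23 = 21/23.
So producers capture (21/23)/3 = 7/23 of each unit of subsidy.

Producer share = 7/23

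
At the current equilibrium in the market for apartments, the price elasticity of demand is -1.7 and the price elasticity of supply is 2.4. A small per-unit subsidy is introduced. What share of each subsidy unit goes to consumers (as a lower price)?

For a small subsidy around the equilibrium, the benefit split depends on the relative slopes, which at a point are proportional to the elasticities.
Buyer share = εs/(εs + |εd|) = 2.4/(2.4 + 1.7) = 24/41; seller share = |εd|/(εs + |εd|) = 17/41.

Consumer share = 24/41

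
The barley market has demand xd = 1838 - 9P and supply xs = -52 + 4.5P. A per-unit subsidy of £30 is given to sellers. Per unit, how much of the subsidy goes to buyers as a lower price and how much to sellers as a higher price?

Pre-subsidy: 1838 - 9P = -52 + 4.5P gives P* = 140, x* = 578.
With the subsidy, sellers receive Ps = Pb + 30 for each unit, where Pb is the price buyers pay.
Supply in terms of Pb becomes xs = -52 + 4.5(Pb + 30) = 83 + 4.5Pb. Setting this equal to demand: 1838 - 9Pb = 83 + 4.5Pb, so Pb = 130.
Sellers receive Ps = 130 + 30 = 160; x' = 1838 − 9·130 = 668.
Buyers' price falls by P* − Pb = 140 − 130 = 10; sellers' price rises by Ps − P* = 160 − 140 = 20.

Buyers gain £10 per unit; sellers gain £20 per unit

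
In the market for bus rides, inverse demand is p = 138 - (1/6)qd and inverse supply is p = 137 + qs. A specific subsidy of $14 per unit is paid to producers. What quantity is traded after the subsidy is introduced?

q' = 90/7

Pre-subsidy: 138 - (1/6)q = 137 + q gives q* = 6/7 and p* = 965/7.
With the subsidy, sellers receive ps = pb + 14 for each unit, where pb is the price buyers pay.
On the curves, pb = 138 - (1/6)q and ps = 137 + q; the wedge ps − pb = 14 gives 137 + q − (138 - (1/6)q) = 14, so q' = 90/7.
Then pb = 138 − (1/6)·(90/7) = 951/7 and ps = 137 + 1·(90/7) = 1049/7.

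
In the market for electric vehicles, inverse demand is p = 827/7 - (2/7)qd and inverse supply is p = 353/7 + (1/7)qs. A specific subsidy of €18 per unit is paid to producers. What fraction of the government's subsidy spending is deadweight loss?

DWL / government spending = 0.105

Pre-subsidy: 827/7 - (2/7)q = 353/7 + (1/7)q gives q* = 158 and p* = 73.
With the subsidy, sellers receive ps = pb + 18 for each unit, where pb is the price buyers pay.
On the curves, pb = 827/7 - (2/7)q and ps = 353/7 + (1/7)q; the wedge ps − pb = 18 gives 353/7 + (1/7)q − (827/7 - (2/7)q) = 18, so q' = 200.
Then pb = 827/7 − (2/7)·200 = 61 and ps = 353/7 + (1/7)·200 = 79.
ΔCS = ½(158 + 200)(73 − 61) = 2148; ΔPS = ½(158 + 200)(79 − 73) = 1074.
Government spending = 18 × 200 = 3600.
DWL = ½ × 18 × (200 − 158) = 378; fraction = 378 / 3600 = 0.105.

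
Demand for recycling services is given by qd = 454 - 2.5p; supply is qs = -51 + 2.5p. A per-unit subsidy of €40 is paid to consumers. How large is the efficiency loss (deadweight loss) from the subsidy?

Pre-subsidy: 454 - 2.5p = -51 + 2.5p gives p* = 101, q* = 201.5.
With the rebate, buyers effectively pay pb = ps − 40, where ps is the price sellers receive.
Demand in terms of ps becomes qd = 454 − 2.5(ps − 40) = 554 - 2.5ps. Setting this equal to supply: 554 - 2.5ps = -51 + 2.5ps, so ps = 121.
Buyers pay pb = 121 − 40 = 81; q' = -51 + 2.5·121 = 251.5.
The subsidy expands output by 251.5 − 201.5 = 50 past the efficient level; on those units the gap between marginal cost and willingness to pay runs from 0 up to 40.
DWL = ½ × 40 × 50 = 1000.

Deadweight loss = €1000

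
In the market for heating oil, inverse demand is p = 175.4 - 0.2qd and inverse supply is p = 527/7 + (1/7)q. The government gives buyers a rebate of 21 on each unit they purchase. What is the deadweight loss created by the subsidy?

Deadweight loss = 643.125

Pre-subsidy: 175.4 - 0.2q = 527/7 + (1/7)q gives q* = 292 and p* = 117.
With the rebate, buyers effectively pay pb = ps − 21, where ps is the price sellers receive.
On the curves, pb = 175.4 - 0.2q and ps = 527/7 + (1/7)q; the wedge ps − pb = 21 gives 527/7 + (1/7)q − (175.4 - 0.2q) = 21, so q' = 353.25.
Then pb = 175.4 − 0.2·353.25 = 104.75 and ps = 527/7 + (1/7)·353.25 = 125.75.
The subsidy expands output by 353.25 − 292 = 61.25 past the efficient level; on those units the gap between marginal cost and willingness to pay runs from 0 up to 21.
DWL = ½ × 21 × 61.25 = 643.125.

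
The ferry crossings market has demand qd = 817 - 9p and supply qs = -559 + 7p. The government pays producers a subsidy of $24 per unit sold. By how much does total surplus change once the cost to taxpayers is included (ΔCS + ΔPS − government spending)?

Net change in total surplus = -$1134

Pre-subsidy: 817 - 9p = -559 + 7p gives p* = 86, q* = 43.
With the subsidy, sellers receive ps = pb + 24 for each unit, where pb is the price buyers pay.
Supply in terms of pb becomes qs = -559 + 7(pb + 24) = -391 + 7pb. Setting this equal to demand: 817 - 9pb = -391 + 7pb, so pb = 75.5.
Sellers receive ps = 75.5 + 24 = 99.5; q' = 817 − 9·75.5 = 137.5.
ΔCS = ½(43 + 137.5)(86 − 75.5) = 947.625; ΔPS = ½(43 + 137.5)(99.5 − 86) = 1218.375.
Government spending = 24 × 137.5 = 3300.
Net change = 947.625 + 1218.375 − 3300 = -1134. The loss equals the DWL triangle ½·24·94.5.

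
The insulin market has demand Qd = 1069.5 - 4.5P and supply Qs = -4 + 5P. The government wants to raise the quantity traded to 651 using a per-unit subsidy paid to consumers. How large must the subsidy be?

Required subsidy s = 38 per unit

At Q = 651, invert demand for the buyer price: Pb = (1069.5 − 651)/4.5 = 93; invert supply for the seller price: Ps = (651 − (-4))/5 = 131.
The subsidy must fill the gap: s = Ps − Pb = 131 − 93 = 38.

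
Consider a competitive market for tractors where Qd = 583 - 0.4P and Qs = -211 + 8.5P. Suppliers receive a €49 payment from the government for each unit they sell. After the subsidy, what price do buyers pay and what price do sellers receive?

Buyers pay 3775/89; sellers receive 8136/89

Pre-subsidy: 583 - 0.4P = -211 + 8.5P gives P* = 7940/89, Q* = 48711/89.
With the subsidy, sellers receive Ps = Pb + 49 for each unit, where Pb is the price buyers pay.
Supply in terms of Pb becomes Qs = -211 + 8.5(Pb + 49) = 205.5 + 8.5Pb. Setting this equal to demand: 583 - 0.4Pb = 205.5 + 8.5Pb, so Pb = 3775/89.
Sellers receive Ps = 3775/89 + 49 = 8136/89; Q' = 583 − 0.4·(3775/89) = 50377/89.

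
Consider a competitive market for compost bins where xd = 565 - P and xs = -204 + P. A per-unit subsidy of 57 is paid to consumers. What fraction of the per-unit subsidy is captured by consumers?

Pre-subsidy: 565 - P = -204 + P gives P* = 384.5, x* = 180.5.
With the rebate, buyers effectively pay Pb = Ps − 57, where Ps is the price sellers receive.
Demand in terms of Ps becomes xd = 565 − 1(Ps − 57) = 622 - Ps. Setting this equal to supply: 622 - Ps = -204 + Ps, so Ps = 413.
Buyers pay Pb = 413 − 57 = 356; x' = -204 + 1·413 = 209.
Buyers' price falls by P* − Pb = 384.5 − 356 = 28.5; sellers' price rises by Ps − P* = 413 − 384.5 = 28.5.
So consumers capture 28.5/57 = 0.5 of each unit of subsidy.

Consumer share = 0.5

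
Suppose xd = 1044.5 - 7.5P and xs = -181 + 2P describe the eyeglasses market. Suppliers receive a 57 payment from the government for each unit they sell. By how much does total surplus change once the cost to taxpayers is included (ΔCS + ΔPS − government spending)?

Pre-subsidy: 1044.5 - 7.5P = -181 + 2P gives P* = 129, x* = 77.
With the subsidy, sellers receive Ps = Pb + 57 for each unit, where Pb is the price buyers pay.
Supply in terms of Pb becomes xs = -181 + 2(Pb + 57) = -67 + 2Pb. Setting this equal to demand: 1044.5 - 7.5Pb = -67 + 2Pb, so Pb = 117.
Sellers receive Ps = 117 + 57 = 174; x' = 1044.5 − 7.5·117 = 167.
ΔCS = ½(77 + 167)(129 − 117) = 1464; ΔPS = ½(77 + 167)(174 − 129) = 5490.
Government spending = 57 × 167 = 9519.
Net change = 1464 + 5490 − 9519 = -2565. The loss equals the DWL triangle ½·57·90.

Net change in total surplus = -2565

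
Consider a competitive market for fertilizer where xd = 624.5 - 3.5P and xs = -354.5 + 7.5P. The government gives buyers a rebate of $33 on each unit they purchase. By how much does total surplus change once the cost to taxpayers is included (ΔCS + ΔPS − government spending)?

Pre-subsidy: 624.5 - 3.5P = -354.5 + 7.5P gives P* = 89, x* = 313.
With the rebate, buyers effectively pay Pb = Ps − 33, where Ps is the price sellers receive.
Demand in terms of Ps becomes xd = 624.5 − 3.5(Ps − 33) = 740 - 3.5Ps. Setting this equal to supply: 740 - 3.5Ps = -354.5 + 7.5Ps, so Ps = 99.5.
Buyers pay Pb = 99.5 − 33 = 66.5; x' = -354.5 + 7.5·99.5 = 391.75.
ΔCS = ½(313 + 391.75)(89 − 66.5) = 7928.4375; ΔPS = ½(313 + 391.75)(99.5 − 89) = 3699.9375.
Government spending = 33 × 391.75 = 12927.75.
Net change = 7928.4375 + 3699.9375 − 12927.75 = -1299.375. The loss equals the DWL triangle ½·33·78.75.

Net change in total surplus = -$1299.375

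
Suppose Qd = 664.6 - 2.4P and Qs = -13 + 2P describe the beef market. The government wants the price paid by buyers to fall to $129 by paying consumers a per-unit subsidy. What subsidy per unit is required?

At a buyer price of 129, quantity demanded is 664.6 − 2.4·129 = 355.
Sellers supply 355 only when they receive Ps with -13 + 2·Ps = 355, i.e. Ps = 184.
s = Ps − Pb = 184 − 129 = 55.

Required subsidy s = $55 per unit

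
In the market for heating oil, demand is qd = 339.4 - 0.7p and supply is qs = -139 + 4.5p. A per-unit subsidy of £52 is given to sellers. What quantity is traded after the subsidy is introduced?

Pre-subsidy: 339.4 - 0.7p = -139 + 4.5p gives p* = 92, q* = 275.
With the subsidy, sellers receive ps = pb + 52 for each unit, where pb is the price buyers pay.
Supply in terms of pb becomes qs = -139 + 4.5(pb + 52) = 95 + 4.5pb. Setting this equal to demand: 339.4 - 0.7pb = 95 + 4.5pb, so pb = 47.
Sellers receive ps = 47 + 52 = 99; q' = 339.4 − 0.7·47 = 306.5.

q' = 306.5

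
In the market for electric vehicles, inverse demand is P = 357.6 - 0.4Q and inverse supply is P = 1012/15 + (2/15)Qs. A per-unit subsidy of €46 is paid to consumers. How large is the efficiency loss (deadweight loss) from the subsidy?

Pre-subsidy: 357.6 - 0.4Q = 1012/15 + (2/15)Q gives Q* = 544 and P* = 140.
With the rebate, buyers effectively pay Pb = Ps − 46, where Ps is the price sellers receive.
On the curves, Pb = 357.6 - 0.4Q and Ps = 1012/15 + (2/15)Q; the wedge Ps − Pb = 46 gives 1012/15 + (2/15)Q − (357.6 - 0.4Q) = 46, so Q' = 630.25.
Then Pb = 357.6 − 0.4·630.25 = 105.5 and Ps = 1012/15 + (2/15)·630.25 = 151.5.
The subsidy expands output by 630.25 − 544 = 86.25 past the efficient level; on those units the gap between marginal cost and willingness to pay runs from 0 up to 46.
DWL = ½ × 46 × 86.25 = 1983.75.

Deadweight loss = €1983.75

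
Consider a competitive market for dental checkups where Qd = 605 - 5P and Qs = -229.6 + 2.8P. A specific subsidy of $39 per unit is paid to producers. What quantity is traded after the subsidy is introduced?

Q' = 140

Pre-subsidy: 605 - 5P = -229.6 + 2.8P gives P* = 107, Q* = 70.
With the subsidy, sellers receive Ps = Pb + 39 for each unit, where Pb is the price buyers pay.
Supply in terms of Pb becomes Qs = -229.6 + 2.8(Pb + 39) = -120.4 + 2.8Pb. Setting this equal to demand: 605 - 5Pb = -120.4 + 2.8Pb, so Pb = 93.
Sellers receive Ps = 93 + 39 = 132; Q' = 605 − 5·93 = 140.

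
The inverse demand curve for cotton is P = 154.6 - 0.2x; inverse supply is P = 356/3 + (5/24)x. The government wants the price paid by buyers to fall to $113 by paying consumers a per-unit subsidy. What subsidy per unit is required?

At a buyer price of 113, quantity demanded is 773 − 5·113 = 208.
Sellers supply 208 only when they receive Ps = 356/3 + (5/24)·208 = 162.
s = Ps − Pb = 162 − 113 = 49.

Required subsidy s = $49 per unit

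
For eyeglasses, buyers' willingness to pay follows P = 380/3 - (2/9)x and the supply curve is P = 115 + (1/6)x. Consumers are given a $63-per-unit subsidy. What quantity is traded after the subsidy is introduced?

Pre-subsidy: 380/3 - (2/9)x = 115 + (1/6)x gives x* = 30 and P* = 120.
With the rebate, buyers effectively pay Pb = Ps − 63, where Ps is the price sellers receive.
On the curves, Pb = 380/3 - (2/9)x and Ps = 115 + (1/6)x; the wedge Ps − Pb = 63 gives 115 + (1/6)x − (380/3 - (2/9)x) = 63, so x' = 192.
Then Pb = 380/3 − (2/9)·192 = 84 and Ps = 115 + (1/6)·192 = 147.

x' = 192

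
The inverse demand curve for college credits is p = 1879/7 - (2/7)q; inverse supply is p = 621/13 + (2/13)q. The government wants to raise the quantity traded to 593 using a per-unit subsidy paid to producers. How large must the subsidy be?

Required subsidy s = 40 per unit

At q = 593, from the demand curve buyers pay pb = 1879/7 − (2/7)·593 = 99; from the supply curve sellers need ps = 621/13 + (2/13)·593 = 139.
The subsidy must fill the gap: s = ps − pb = 139 − 99 = 40.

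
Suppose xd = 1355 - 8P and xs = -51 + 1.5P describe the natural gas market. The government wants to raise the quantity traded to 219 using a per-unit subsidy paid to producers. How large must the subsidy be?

Required subsidy s = 38 per unit

At x = 219, invert demand for the buyer price: Pb = (1355 − 219)/8 = 142; invert supply for the seller price: Ps = (219 − (-51))/1.5 = 180.
The subsidy must fill the gap: s = Ps − Pb = 180 − 142 = 38.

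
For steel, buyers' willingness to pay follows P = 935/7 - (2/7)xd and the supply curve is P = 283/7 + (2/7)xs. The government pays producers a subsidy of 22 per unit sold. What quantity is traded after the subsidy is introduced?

x' = 201.5

Pre-subsidy: 935/7 - (2/7)x = 283/7 + (2/7)x gives x* = 163 and P* = 87.
With the subsidy, sellers receive Ps = Pb + 22 for each unit, where Pb is the price buyers pay.
On the curves, Pb = 935/7 - (2/7)x and Ps = 283/7 + (2/7)x; the wedge Ps − Pb = 22 gives 283/7 + (2/7)x − (935/7 - (2/7)x) = 22, so x' = 201.5.
Then Pb = 935/7 − (2/7)·201.5 = 76 and Ps = 283/7 + (2/7)·201.5 = 98.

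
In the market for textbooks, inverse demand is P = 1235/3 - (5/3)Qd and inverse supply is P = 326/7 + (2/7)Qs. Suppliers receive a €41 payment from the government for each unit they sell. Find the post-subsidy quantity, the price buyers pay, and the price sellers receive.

Q' = 208; buyers pay €65; sellers receive €106

Pre-subsidy: 1235/3 - (5/3)Q = 326/7 + (2/7)Q gives Q* = 187 and P* = 100.
With the subsidy, sellers receive Ps = Pb + 41 for each unit, where Pb is the price buyers pay.
On the curves, Pb = 1235/3 - (5/3)Q and Ps = 326/7 + (2/7)Q; the wedge Ps − Pb = 41 gives 326/7 + (2/7)Q − (1235/3 - (5/3)Q) = 41, so Q' = 208.
Then Pb = 1235/3 − (5/3)·208 = 65 and Ps = 326/7 + (2/7)·208 = 106.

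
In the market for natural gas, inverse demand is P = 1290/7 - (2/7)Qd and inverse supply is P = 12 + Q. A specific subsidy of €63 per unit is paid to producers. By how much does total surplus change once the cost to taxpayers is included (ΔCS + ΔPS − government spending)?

Pre-subsidy: 1290/7 - (2/7)Q = 12 + Q gives Q* = 134 and P* = 146.
With the subsidy, sellers receive Ps = Pb + 63 for each unit, where Pb is the price buyers pay.
On the curves, Pb = 1290/7 - (2/7)Q and Ps = 12 + Q; the wedge Ps − Pb = 63 gives 12 + Q − (1290/7 - (2/7)Q) = 63, so Q' = 183.
Then Pb = 1290/7 − (2/7)·183 = 132 and Ps = 12 + 1·183 = 195.
ΔCS = ½(134 + 183)(146 − 132) = 2219; ΔPS = ½(134 + 183)(195 − 146) = 7766.5.
Government spending = 63 × 183 = 11529.
Net change = 2219 + 7766.5 − 11529 = -1543.5. The loss equals the DWL triangle ½·63·49.

Net change in total surplus = -€1543.5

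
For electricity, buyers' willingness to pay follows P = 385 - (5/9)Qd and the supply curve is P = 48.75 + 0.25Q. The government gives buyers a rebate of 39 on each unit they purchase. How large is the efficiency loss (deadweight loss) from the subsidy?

Deadweight loss = 27378/29

Pre-subsidy: 385 - (5/9)Q = 48.75 + 0.25Q gives Q* = 12105/29 and P* = 4440/29.
With the rebate, buyers effectively pay Pb = Ps − 39, where Ps is the price sellers receive.
On the curves, Pb = 385 - (5/9)Q and Ps = 48.75 + 0.25Q; the wedge Ps − Pb = 39 gives 48.75 + 0.25Q − (385 - (5/9)Q) = 39, so Q' = 13509/29.
Then Pb = 385 − (5/9)·(13509/29) = 3660/29 and Ps = 48.75 + 0.25·(13509/29) = 4791/29.
The subsidy expands output by 13509/29 − 12105/29 = 1404/29 past the efficient level; on those units the gap between marginal cost and willingness to pay runs from 0 up to 39.
DWL = ½ × 39 × 1404/29 = 27378/29.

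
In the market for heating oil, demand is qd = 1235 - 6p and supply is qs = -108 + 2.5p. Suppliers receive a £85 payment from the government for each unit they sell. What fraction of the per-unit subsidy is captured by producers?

Pre-subsidy: 1235 - 6p = -108 + 2.5p gives p* = 158, q* = 287.
With the subsidy, sellers receive ps = pb + 85 for each unit, where pb is the price buyers pay.
Supply in terms of pb becomes qs = -108 + 2.5(pb + 85) = 104.5 + 2.5pb. Setting this equal to demand: 1235 - 6pb = 104.5 + 2.5pb, so pb = 133.
Sellers receive ps = 133 + 85 = 218; q' = 1235 − 6·133 = 437.
Buyers' price falls by p* − pb = 158 − 133 = 25; sellers' price rises by ps − p* = 218 − 158 = 60.
So producers capture 60/85 = 12/17 of each unit of subsidy.

Producer share = 12/17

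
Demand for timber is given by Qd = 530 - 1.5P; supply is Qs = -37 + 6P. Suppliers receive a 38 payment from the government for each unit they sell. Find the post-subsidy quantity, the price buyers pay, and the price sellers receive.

Pre-subsidy: 530 - 1.5P = -37 + 6P gives P* = 75.6, Q* = 416.6.
With the subsidy, sellers receive Ps = Pb + 38 for each unit, where Pb is the price buyers pay.
Supply in terms of Pb becomes Qs = -37 + 6(Pb + 38) = 191 + 6Pb. Setting this equal to demand: 530 - 1.5Pb = 191 + 6Pb, so Pb = 45.2.
Sellers receive Ps = 45.2 + 38 = 83.2; Q' = 530 − 1.5·45.2 = 462.2.

Q' = 462.2; buyers pay 45.2; sellers receive 83.2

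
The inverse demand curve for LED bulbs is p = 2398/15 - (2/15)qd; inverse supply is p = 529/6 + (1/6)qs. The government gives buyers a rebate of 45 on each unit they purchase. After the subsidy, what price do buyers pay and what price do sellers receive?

Pre-subsidy: 2398/15 - (2/15)q = 529/6 + (1/6)q gives q* = 239 and p* = 128.
With the rebate, buyers effectively pay pb = ps − 45, where ps is the price sellers receive.
On the curves, pb = 2398/15 - (2/15)q and ps = 529/6 + (1/6)q; the wedge ps − pb = 45 gives 529/6 + (1/6)q − (2398/15 - (2/15)q) = 45, so q' = 389.
Then pb = 2398/15 − (2/15)·389 = 108 and ps = 529/6 + (1/6)·389 = 153.

Buyers pay 108; sellers receive 153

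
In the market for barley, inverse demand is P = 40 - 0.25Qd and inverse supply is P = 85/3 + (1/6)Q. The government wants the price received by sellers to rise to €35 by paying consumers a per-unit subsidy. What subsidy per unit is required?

At a seller price of 35, quantity supplied is -170 + 6·35 = 40.
Buyers absorb 40 only when they pay Pb = 40 − 0.25·40 = 30.
s = Ps − Pb = 35 − 30 = 5.

Required subsidy s = €5 per unit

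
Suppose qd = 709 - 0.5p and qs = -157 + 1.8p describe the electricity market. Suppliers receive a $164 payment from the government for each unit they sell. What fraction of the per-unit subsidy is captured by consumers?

Pre-subsidy: 709 - 0.5p = -157 + 1.8p gives p* = 8660/23, q* = 11977/23.
With the subsidy, sellers receive ps = pb + 164 for each unit, where pb is the price buyers pay.
Supply in terms of pb becomes qs = -157 + 1.8(pb + 164) = 138.2 + 1.8pb. Setting this equal to demand: 709 - 0.5pb = 138.2 + 1.8pb, so pb = 5708/23.
Sellers receive ps = 5708/23 + 164 = 9480/23; q' = 709 − 0.5·(5708/23) = 13453/23.
Buyers' price falls by p* − pb = 8660/23 − 5708/23 = 2952/23; sellers' price rises by ps − p* = 9480/23 − 8660/23 = 820/23.
So consumers capture (2952/23)/164 = 18/23 of each unit of subsidy.

Consumer share = 18/23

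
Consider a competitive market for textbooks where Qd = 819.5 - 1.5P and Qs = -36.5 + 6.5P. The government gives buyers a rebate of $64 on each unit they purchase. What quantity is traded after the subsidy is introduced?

Q' = 737

Pre-subsidy: 819.5 - 1.5P = -36.5 + 6.5P gives P* = 107, Q* = 659.
With the rebate, buyers effectively pay Pb = Ps − 64, where Ps is the price sellers receive.
Demand in terms of Ps becomes Qd = 819.5 − 1.5(Ps − 64) = 915.5 - 1.5Ps. Setting this equal to supply: 915.5 - 1.5Ps = -36.5 + 6.5Ps, so Ps = 119.
Buyers pay Pb = 119 − 64 = 55; Q' = -36.5 + 6.5·119 = 737.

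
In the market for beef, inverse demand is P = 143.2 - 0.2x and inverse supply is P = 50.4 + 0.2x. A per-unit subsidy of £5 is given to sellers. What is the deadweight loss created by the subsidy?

Pre-subsidy: 143.2 - 0.2x = 50.4 + 0.2x gives x* = 232 and P* = 96.8.
With the subsidy, sellers receive Ps = Pb + 5 for each unit, where Pb is the price buyers pay.
On the curves, Pb = 143.2 - 0.2x and Ps = 50.4 + 0.2x; the wedge Ps − Pb = 5 gives 50.4 + 0.2x − (143.2 - 0.2x) = 5, so x' = 244.5.
Then Pb = 143.2 − 0.2·244.5 = 94.3 and Ps = 50.4 + 0.2·244.5 = 99.3.
The subsidy expands output by 244.5 − 232 = 12.5 past the efficient level; on those units the gap between marginal cost and willingness to pay runs from 0 up to 5.
DWL = ½ × 5 × 12.5 = 31.25.

Deadweight loss = £31.25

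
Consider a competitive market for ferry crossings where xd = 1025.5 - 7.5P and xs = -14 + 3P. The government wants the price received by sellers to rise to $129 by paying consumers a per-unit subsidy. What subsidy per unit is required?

At a seller price of 129, quantity supplied is -14 + 3·129 = 373.
Buyers absorb 373 only when they pay Pb with 1025.5 − 7.5·Pb = 373, i.e. Pb = 87.
s = Ps − Pb = 129 − 87 = 42.

Required subsidy s = $42 per unit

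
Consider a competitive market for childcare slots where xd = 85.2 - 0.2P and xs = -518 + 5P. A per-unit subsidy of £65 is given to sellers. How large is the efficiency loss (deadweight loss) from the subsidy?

Deadweight loss = £406.25

Pre-subsidy: 85.2 - 0.2P = -518 + 5P gives P* = 116, x* = 62.
With the subsidy, sellers receive Ps = Pb + 65 for each unit, where Pb is the price buyers pay.
Supply in terms of Pb becomes xs = -518 + 5(Pb + 65) = -193 + 5Pb. Setting this equal to demand: 85.2 - 0.2Pb = -193 + 5Pb, so Pb = 53.5.
Sellers receive Ps = 53.5 + 65 = 118.5; x' = 85.2 − 0.2·53.5 = 74.5.
The subsidy expands output by 74.5 − 62 = 12.5 past the efficient level; on those units the gap between marginal cost and willingness to pay runs from 0 up to 65.
DWL = ½ × 65 × 12.5 = 406.25.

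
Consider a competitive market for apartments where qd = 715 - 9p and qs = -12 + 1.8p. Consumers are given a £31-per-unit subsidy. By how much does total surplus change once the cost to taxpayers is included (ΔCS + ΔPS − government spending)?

Pre-subsidy: 715 - 9p = -12 + 1.8p gives p* = 3635/54, q* = 655/6.
With the rebate, buyers effectively pay pb = ps − 31, where ps is the price sellers receive.
Demand in terms of ps becomes qd = 715 − 9(ps − 31) = 994 - 9ps. Setting this equal to supply: 994 - 9ps = -12 + 1.8ps, so ps = 2515/27.
Buyers pay pb = 2515/27 − 31 = 1678/27; q' = -12 + 1.8·(2515/27) = 467/3.
ΔCS = ½(655/6 + 467/3)(3635/54 − 1678/27) = 49259/72; ΔPS = ½(655/6 + 467/3)(2515/27 − 3635/54) = 246295/72.
Government spending = 31 × 467/3 = 14477/3.
Net change = 49259/72 + 246295/72 − 14477/3 = -720.75. The loss equals the DWL triangle ½·31·46.5.

Net change in total surplus = -£720.75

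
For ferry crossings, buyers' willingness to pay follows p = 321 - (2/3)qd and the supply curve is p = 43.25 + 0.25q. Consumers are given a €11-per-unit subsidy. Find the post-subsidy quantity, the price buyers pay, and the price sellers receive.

q' = 315; buyers pay €111; sellers receive €122

Pre-subsidy: 321 - (2/3)q = 43.25 + 0.25q gives q* = 303 and p* = 119.
With the rebate, buyers effectively pay pb = ps − 11, where ps is the price sellers receive.
On the curves, pb = 321 - (2/3)q and ps = 43.25 + 0.25q; the wedge ps − pb = 11 gives 43.25 + 0.25q − (321 - (2/3)q) = 11, so q' = 315.
Then pb = 321 − (2/3)·315 = 111 and ps = 43.25 + 0.25·315 = 122.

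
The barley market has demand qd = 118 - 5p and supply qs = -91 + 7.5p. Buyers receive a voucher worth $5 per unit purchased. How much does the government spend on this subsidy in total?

Pre-subsidy: 118 - 5p = -91 + 7.5p gives p* = 16.72, q* = 34.4.
With the rebate, buyers effectively pay pb = ps − 5, where ps is the price sellers receive.
Demand in terms of ps becomes qd = 118 − 5(ps − 5) = 143 - 5ps. Setting this equal to supply: 143 - 5ps = -91 + 7.5ps, so ps = 18.72.
Buyers pay pb = 18.72 − 5 = 13.72; q' = -91 + 7.5·18.72 = 49.4.
Government outlay = subsidy × quantity = 5 × 49.4 = 247.

Government cost = $247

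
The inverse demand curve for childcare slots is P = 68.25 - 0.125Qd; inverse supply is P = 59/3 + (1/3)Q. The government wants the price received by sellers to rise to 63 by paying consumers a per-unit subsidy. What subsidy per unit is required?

At a seller price of 63, quantity supplied is -59 + 3·63 = 130.
Buyers absorb 130 only when they pay Pb = 68.25 − 0.125·130 = 52.
s = Ps − Pb = 63 − 52 = 11.

Required subsidy s = 11 per unit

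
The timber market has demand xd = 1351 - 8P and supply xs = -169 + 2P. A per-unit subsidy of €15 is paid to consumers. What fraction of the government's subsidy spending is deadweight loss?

DWL / government spending = 4/53

Pre-subsidy: 1351 - 8P = -169 + 2P gives P* = 152, x* = 135.
With the rebate, buyers effectively pay Pb = Ps − 15, where Ps is the price sellers receive.
Demand in terms of Ps becomes xd = 1351 − 8(Ps − 15) = 1471 - 8Ps. Setting this equal to supply: 1471 - 8Ps = -169 + 2Ps, so Ps = 164.
Buyers pay Pb = 164 − 15 = 149; x' = -169 + 2·164 = 159.
ΔCS = ½(135 + 159)(152 − 149) = 441; ΔPS = ½(135 + 159)(164 − 152) = 1764.
Government spending = 15 × 159 = 2385.
DWL = ½ × 15 × (159 − 135) = 180; fraction = 180 / 2385 = 4/53.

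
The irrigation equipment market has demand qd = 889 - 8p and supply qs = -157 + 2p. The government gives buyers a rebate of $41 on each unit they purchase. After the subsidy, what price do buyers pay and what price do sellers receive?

Buyers pay $96.4; sellers receive $137.4

Pre-subsidy: 889 - 8p = -157 + 2p gives p* = 104.6, q* = 52.2.
With the rebate, buyers effectively pay pb = ps − 41, where ps is the price sellers receive.
Demand in terms of ps becomes qd = 889 − 8(ps − 41) = 1217 - 8ps. Setting this equal to supply: 1217 - 8ps = -157 + 2ps, so ps = 137.4.
Buyers pay pb = 137.4 − 41 = 96.4; q' = -157 + 2·137.4 = 117.8.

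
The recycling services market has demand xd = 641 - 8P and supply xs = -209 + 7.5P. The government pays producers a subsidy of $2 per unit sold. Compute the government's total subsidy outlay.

Government cost = 13022/31

Pre-subsidy: 641 - 8P = -209 + 7.5P gives P* = 1700/31, x* = 6271/31.
With the subsidy, sellers receive Ps = Pb + 2 for each unit, where Pb is the price buyers pay.
Supply in terms of Pb becomes xs = -209 + 7.5(Pb + 2) = -194 + 7.5Pb. Setting this equal to demand: 641 - 8Pb = -194 + 7.5Pb, so Pb = 1670/31.
Sellers receive Ps = 1670/31 + 2 = 1732/31; x' = 641 − 8·(1670/31) = 6511/31.
Government outlay = subsidy × quantity = 2 × 6511/31 = 13022/31.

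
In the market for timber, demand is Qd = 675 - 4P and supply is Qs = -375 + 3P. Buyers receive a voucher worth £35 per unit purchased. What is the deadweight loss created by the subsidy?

Pre-subsidy: 675 - 4P = -375 + 3P gives P* = 150, Q* = 75.
With the rebate, buyers effectively pay Pb = Ps − 35, where Ps is the price sellers receive.
Demand in terms of Ps becomes Qd = 675 − 4(Ps − 35) = 815 - 4Ps. Setting this equal to supply: 815 - 4Ps = -375 + 3Ps, so Ps = 170.
Buyers pay Pb = 170 − 35 = 135; Q' = -375 + 3·170 = 135.
The subsidy expands output by 135 − 75 = 60 past the efficient level; on those units the gap between marginal cost and willingness to pay runs from 0 up to 35.
DWL = ½ × 35 × 60 = 1050.

Deadweight loss = £1050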